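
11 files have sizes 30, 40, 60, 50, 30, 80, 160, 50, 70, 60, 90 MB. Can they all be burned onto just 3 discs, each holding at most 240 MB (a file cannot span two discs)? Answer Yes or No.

A valid assignment using 3 discs:
  disc 1: 160 + 80 = 240
  disc 2: 90 + 70 + 50 + 30 = 240
  disc 3: 60 + 60 + 50 + 40 + 30 = 240
Every load is within 240 MB, so 3 discs suffice.

Yes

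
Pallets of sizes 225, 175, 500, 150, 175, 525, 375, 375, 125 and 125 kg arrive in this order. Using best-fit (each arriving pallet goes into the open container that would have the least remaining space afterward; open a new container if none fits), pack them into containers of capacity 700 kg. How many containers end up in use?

  225 → container 1 (new)  [load 225/700]
  175 → container 1  [load 400/700]
  500 → container 2 (new)  [load 500/700]
  150 → container 2  [load 650/700]
  175 → container 1  [load 575/700]
  525 → container 3 (new)  [load 525/700]
  375 → container 4 (new)  [load 375/700]
  375 → container 5 (new)  [load 375/700]
  125 → container 1  [load 700/700]
  125 → container 3  [load 650/700]
5 containers opened.

5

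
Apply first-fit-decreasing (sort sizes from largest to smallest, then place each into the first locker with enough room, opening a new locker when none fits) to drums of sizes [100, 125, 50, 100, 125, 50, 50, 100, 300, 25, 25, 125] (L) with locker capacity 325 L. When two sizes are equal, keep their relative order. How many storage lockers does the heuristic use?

Sorted descending: 300, 125, 125, 125, 100, 100, 100, 50, 50, 50, 25, 25.
  300 → locker 1 (new)  [load 300/325]
  125 → locker 2 (new)  [load 125/325]
  125 → locker 2  [load 250/325]
  125 → locker 3 (new)  [load 125/325]
  100 → locker 3  [load 225/325]
  100 → locker 3  [load 325/325]
  100 → locker 4 (new)  [load 100/325]
  50 → locker 2  [load 300/325]
  50 → locker 4  [load 150/325]
  50 → locker 4  [load 200/325]
  25 → locker 1  [load 325/325]
  25 → locker 2  [load 325/325]
4 storage lockers opened.

4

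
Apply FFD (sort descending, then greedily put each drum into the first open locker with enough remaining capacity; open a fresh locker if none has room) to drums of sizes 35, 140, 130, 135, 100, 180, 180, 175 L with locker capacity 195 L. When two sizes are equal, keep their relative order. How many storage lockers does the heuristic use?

7

Sorted descending: 180, 180, 175, 140, 135, 130, 100, 35.
  180 → locker 1 (new)  [load 180/195]
  180 → locker 2 (new)  [load 180/195]
  175 → locker 3 (new)  [load 175/195]
  140 → locker 4 (new)  [load 140/195]
  135 → locker 5 (new)  [load 135/195]
  130 → locker 6 (new)  [load 130/195]
  100 → locker 7 (new)  [load 100/195]
  35 → locker 4  [load 175/195]
7 storage lockers opened.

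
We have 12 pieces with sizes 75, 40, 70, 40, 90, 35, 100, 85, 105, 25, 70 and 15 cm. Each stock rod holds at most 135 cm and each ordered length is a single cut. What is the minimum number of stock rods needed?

Total = 105 + 100 + 90 + 85 + 75 + 70 + 70 + 40 + 40 + 35 + 25 + 15 = 750 cm.
Lower bound: ⌈750/135⌉ = 6 stock rods.
Also, 7 pieces each exceed 135/2 cm, and no two of those can share a stock rod, so at least 7 stock rods are needed.
A packing using 7 stock rods:
  stock rod 1: 105 + 25 = 130
  stock rod 2: 100 + 35 = 135
  stock rod 3: 90 + 40 = 130
  stock rod 4: 85 + 40 = 125
  stock rod 5: 75 + 15 = 90
  stock rod 6: 70 = 70
  stock rod 7: 70 = 70
This matches the lower bound, so 7 is optimal.

7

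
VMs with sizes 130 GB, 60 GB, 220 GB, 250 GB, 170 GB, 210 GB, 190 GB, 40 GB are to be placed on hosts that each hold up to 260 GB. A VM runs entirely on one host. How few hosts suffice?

Total = 250 + 220 + 210 + 190 + 170 + 130 + 60 + 40 = 1270 GB.
Lower bound: ⌈1270/260⌉ = 5 hosts.
A packing using 6 hosts:
  host 1: 250 = 250
  host 2: 220 + 40 = 260
  host 3: 210 = 210
  host 4: 190 + 60 = 250
  host 5: 170 = 170
  host 6: 130 = 130
No arrangement into 5 hosts stays within capacity, so 6 is optimal.

6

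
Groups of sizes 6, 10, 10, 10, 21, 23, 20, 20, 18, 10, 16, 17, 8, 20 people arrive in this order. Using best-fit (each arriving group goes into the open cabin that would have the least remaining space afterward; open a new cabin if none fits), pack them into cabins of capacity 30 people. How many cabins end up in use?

  6 → cabin 1 (new)  [load 6/30]
  10 → cabin 1  [load 16/30]
  10 → cabin 1  [load 26/30]
  10 → cabin 2 (new)  [load 10/30]
  21 → cabin 3 (new)  [load 21/30]
  23 → cabin 4 (new)  [load 23/30]
  20 → cabin 2  [load 30/30]
  20 → cabin 5 (new)  [load 20/30]
  18 → cabin 6 (new)  [load 18/30]
  10 → cabin 5  [load 30/30]
  16 → cabin 7 (new)  [load 16/30]
  17 → cabin 8 (new)  [load 17/30]
  8 → cabin 3  [load 29/30]
  20 → cabin 9 (new)  [load 20/30]
9 cabins opened.

9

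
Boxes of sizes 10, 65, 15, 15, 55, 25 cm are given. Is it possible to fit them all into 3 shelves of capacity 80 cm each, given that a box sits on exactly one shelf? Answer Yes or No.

A valid assignment using 3 shelves:
  shelf 1: 65 + 15 = 80
  shelf 2: 55 + 25 = 80
  shelf 3: 15 + 10 = 25
Every load is within 80 cm, so 3 shelves suffice.

Yes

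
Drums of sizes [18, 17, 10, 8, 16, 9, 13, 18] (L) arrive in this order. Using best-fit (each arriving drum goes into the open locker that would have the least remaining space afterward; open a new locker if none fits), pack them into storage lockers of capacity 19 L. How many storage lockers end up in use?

7

  18 → locker 1 (new)  [load 18/19]
  17 → locker 2 (new)  [load 17/19]
  10 → locker 3 (new)  [load 10/19]
  8 → locker 3  [load 18/19]
  16 → locker 4 (new)  [load 16/19]
  9 → locker 5 (new)  [load 9/19]
  13 → locker 6 (new)  [load 13/19]
  18 → locker 7 (new)  [load 18/19]
7 storage lockers opened.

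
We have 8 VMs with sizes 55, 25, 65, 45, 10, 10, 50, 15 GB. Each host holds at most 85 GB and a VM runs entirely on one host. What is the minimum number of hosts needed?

Total = 65 + 55 + 50 + 45 + 25 + 15 + 10 + 10 = 275 GB.
Lower bound: ⌈275/85⌉ = 4 hosts.
A packing using 4 hosts:
  host 1: 65 + 15 = 80
  host 2: 55 + 25 = 80
  host 3: 50 + 10 + 10 = 70
  host 4: 45 = 45
This matches the lower bound, so 4 is optimal.

4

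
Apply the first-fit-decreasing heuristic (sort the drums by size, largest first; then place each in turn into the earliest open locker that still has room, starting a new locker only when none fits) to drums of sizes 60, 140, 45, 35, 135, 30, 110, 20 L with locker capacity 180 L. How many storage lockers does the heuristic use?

Sorted descending: 140, 135, 110, 60, 45, 35, 30, 20.
  140 → locker 1 (new)  [load 140/180]
  135 → locker 2 (new)  [load 135/180]
  110 → locker 3 (new)  [load 110/180]
  60 → locker 3  [load 170/180]
  45 → locker 2  [load 180/180]
  35 → locker 1  [load 175/180]
  30 → locker 4 (new)  [load 30/180]
  20 → locker 4  [load 50/180]
4 storage lockers opened.

4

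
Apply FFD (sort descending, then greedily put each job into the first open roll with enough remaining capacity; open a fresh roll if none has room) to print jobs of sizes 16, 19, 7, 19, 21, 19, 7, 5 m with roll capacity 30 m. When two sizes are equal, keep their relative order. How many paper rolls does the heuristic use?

Sorted descending: 21, 19, 19, 19, 16, 7, 7, 5.
  21 → roll 1 (new)  [load 21/30]
  19 → roll 2 (new)  [load 19/30]
  19 → roll 3 (new)  [load 19/30]
  19 → roll 4 (new)  [load 19/30]
  16 → roll 5 (new)  [load 16/30]
  7 → roll 1  [load 28/30]
  7 → roll 2  [load 26/30]
  5 → roll 3  [load 24/30]
5 paper rolls opened.

5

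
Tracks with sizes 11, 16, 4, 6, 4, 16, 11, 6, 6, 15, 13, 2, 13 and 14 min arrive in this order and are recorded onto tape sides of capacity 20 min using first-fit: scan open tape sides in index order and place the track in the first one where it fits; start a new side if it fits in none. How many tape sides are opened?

9

  11 → side 1 (new)  [load 11/20]
  16 → side 2 (new)  [load 16/20]
  4 → side 1  [load 15/20]
  6 → side 3 (new)  [load 6/20]
  4 → side 1  [load 19/20]
  16 → side 4 (new)  [load 16/20]
  11 → side 3  [load 17/20]
  6 → side 5 (new)  [load 6/20]
  6 → side 5  [load 12/20]
  15 → side 6 (new)  [load 15/20]
  13 → side 7 (new)  [load 13/20]
  2 → side 2  [load 18/20]
  13 → side 8 (new)  [load 13/20]
  14 → side 9 (new)  [load 14/20]
9 tape sides opened.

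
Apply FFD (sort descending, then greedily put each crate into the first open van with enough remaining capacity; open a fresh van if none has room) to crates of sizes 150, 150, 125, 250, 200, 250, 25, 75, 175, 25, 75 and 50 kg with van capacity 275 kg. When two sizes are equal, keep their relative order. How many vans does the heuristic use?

6

Sorted descending: 250, 250, 200, 175, 150, 150, 125, 75, 75, 50, 25, 25.
  250 → van 1 (new)  [load 250/275]
  250 → van 2 (new)  [load 250/275]
  200 → van 3 (new)  [load 200/275]
  175 → van 4 (new)  [load 175/275]
  150 → van 5 (new)  [load 150/275]
  150 → van 6 (new)  [load 150/275]
  125 → van 5  [load 275/275]
  75 → van 3  [load 275/275]
  75 → van 4  [load 250/275]
  50 → van 6  [load 200/275]
  25 → van 1  [load 275/275]
  25 → van 2  [load 275/275]
6 vans opened.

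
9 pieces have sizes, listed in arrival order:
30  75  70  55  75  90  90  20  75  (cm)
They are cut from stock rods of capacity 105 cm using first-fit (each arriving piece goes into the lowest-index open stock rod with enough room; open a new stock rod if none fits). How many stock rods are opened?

7

  30 → stock rod 1 (new)  [load 30/105]
  75 → stock rod 1  [load 105/105]
  70 → stock rod 2 (new)  [load 70/105]
  55 → stock rod 3 (new)  [load 55/105]
  75 → stock rod 4 (new)  [load 75/105]
  90 → stock rod 5 (new)  [load 90/105]
  90 → stock rod 6 (new)  [load 90/105]
  20 → stock rod 2  [load 90/105]
  75 → stock rod 7 (new)  [load 75/105]
7 stock rods opened.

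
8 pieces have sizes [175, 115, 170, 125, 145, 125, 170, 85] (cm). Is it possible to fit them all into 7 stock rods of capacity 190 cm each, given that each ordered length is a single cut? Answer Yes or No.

Total = 1110 cm; ⌈1110/190⌉ = 6.
7 pieces each exceed half the capacity and cannot share a stock rod, forcing at least 7 stock rods.
The bound of 7 does not rule out 7, but exhaustive search shows no assignment into 7 stock rods of capacity 190 cm exists — the minimum is 8.

No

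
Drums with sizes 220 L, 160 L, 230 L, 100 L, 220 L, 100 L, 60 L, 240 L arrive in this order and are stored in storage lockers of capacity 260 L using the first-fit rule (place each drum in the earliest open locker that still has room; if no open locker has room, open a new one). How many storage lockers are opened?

  220 → locker 1 (new)  [load 220/260]
  160 → locker 2 (new)  [load 160/260]
  230 → locker 3 (new)  [load 230/260]
  100 → locker 2  [load 260/260]
  220 → locker 4 (new)  [load 220/260]
  100 → locker 5 (new)  [load 100/260]
  60 → locker 5  [load 160/260]
  240 → locker 6 (new)  [load 240/260]
6 storage lockers opened.

6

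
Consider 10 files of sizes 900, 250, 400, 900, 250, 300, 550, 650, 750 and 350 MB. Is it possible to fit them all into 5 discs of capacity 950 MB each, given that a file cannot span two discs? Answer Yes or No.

No

Total = 5300 MB; ⌈5300/950⌉ = 6.
At least 6 discs are required, but only 5 are allowed.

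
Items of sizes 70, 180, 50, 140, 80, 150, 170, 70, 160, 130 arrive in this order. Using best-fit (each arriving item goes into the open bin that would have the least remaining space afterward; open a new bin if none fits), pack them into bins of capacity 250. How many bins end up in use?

  70 → bin 1 (new)  [load 70/250]
  180 → bin 1  [load 250/250]
  50 → bin 2 (new)  [load 50/250]
  140 → bin 2  [load 190/250]
  80 → bin 3 (new)  [load 80/250]
  150 → bin 3  [load 230/250]
  170 → bin 4 (new)  [load 170/250]
  70 → bin 4  [load 240/250]
  160 → bin 5 (new)  [load 160/250]
  130 → bin 6 (new)  [load 130/250]
6 bins opened.

6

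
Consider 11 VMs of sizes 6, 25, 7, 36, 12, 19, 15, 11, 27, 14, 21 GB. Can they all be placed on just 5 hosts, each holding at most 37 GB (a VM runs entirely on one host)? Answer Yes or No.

No

Total = 193 GB; ⌈193/37⌉ = 6.
At least 6 hosts are required, but only 5 are allowed.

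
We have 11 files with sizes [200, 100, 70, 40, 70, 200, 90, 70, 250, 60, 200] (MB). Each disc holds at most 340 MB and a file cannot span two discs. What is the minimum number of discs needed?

Total = 250 + 200 + 200 + 200 + 100 + 90 + 70 + 70 + 70 + 60 + 40 = 1350 MB.
Lower bound: ⌈1350/340⌉ = 4 discs.
A packing using 4 discs:
  disc 1: 250 + 90 = 340
  disc 2: 200 + 100 + 40 = 340
  disc 3: 200 + 70 + 70 = 340
  disc 4: 200 + 70 + 60 = 330
This matches the lower bound, so 4 is optimal.

4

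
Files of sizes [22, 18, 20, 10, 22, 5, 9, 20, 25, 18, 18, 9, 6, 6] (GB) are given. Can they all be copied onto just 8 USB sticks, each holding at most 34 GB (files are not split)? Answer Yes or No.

Yes

A valid assignment using 8 USB sticks:
  USB stick 1: 25 + 9 = 34
  USB stick 2: 22 + 10 = 32
  USB stick 3: 22 + 9 = 31
  USB stick 4: 20 + 6 + 6 = 32
  USB stick 5: 20 + 5 = 25
  USB stick 6: 18 = 18
  USB stick 7: 18 = 18
  USB stick 8: 18 = 18
Every load is within 34 GB, so 8 USB sticks suffice.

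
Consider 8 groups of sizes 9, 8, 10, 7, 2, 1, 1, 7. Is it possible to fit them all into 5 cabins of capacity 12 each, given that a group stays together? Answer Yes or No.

A valid assignment using 5 cabins:
  cabin 1: 10 + 2 = 12
  cabin 2: 9 + 1 + 1 = 11
  cabin 3: 8 = 8
  cabin 4: 7 = 7
  cabin 5: 7 = 7
Every load is within 12, so 5 cabins suffice.

Yes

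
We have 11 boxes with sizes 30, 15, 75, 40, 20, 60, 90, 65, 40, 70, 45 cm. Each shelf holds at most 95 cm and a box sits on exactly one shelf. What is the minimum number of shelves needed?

7

Total = 90 + 75 + 70 + 65 + 60 + 45 + 40 + 40 + 30 + 20 + 15 = 550 cm.
Lower bound: ⌈550/95⌉ = 6 shelves.
A packing using 7 shelves:
  shelf 1: 90 = 90
  shelf 2: 75 + 20 = 95
  shelf 3: 70 + 15 = 85
  shelf 4: 65 + 30 = 95
  shelf 5: 60 = 60
  shelf 6: 45 + 40 = 85
  shelf 7: 40 = 40
No arrangement into 6 shelves stays within capacity, so 7 is optimal.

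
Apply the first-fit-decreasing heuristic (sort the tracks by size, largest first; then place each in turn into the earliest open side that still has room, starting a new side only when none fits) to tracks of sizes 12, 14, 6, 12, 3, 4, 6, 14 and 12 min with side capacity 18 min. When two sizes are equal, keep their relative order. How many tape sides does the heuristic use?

5

Sorted descending: 14, 14, 12, 12, 12, 6, 6, 4, 3.
  14 → side 1 (new)  [load 14/18]
  14 → side 2 (new)  [load 14/18]
  12 → side 3 (new)  [load 12/18]
  12 → side 4 (new)  [load 12/18]
  12 → side 5 (new)  [load 12/18]
  6 → side 3  [load 18/18]
  6 → side 4  [load 18/18]
  4 → side 1  [load 18/18]
  3 → side 2  [load 17/18]
5 tape sides opened.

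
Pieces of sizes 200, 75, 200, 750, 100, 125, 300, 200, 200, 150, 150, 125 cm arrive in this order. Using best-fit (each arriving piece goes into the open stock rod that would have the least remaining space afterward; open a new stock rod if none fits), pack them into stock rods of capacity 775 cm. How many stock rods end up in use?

4

  200 → stock rod 1 (new)  [load 200/775]
  75 → stock rod 1  [load 275/775]
  200 → stock rod 1  [load 475/775]
  750 → stock rod 2 (new)  [load 750/775]
  100 → stock rod 1  [load 575/775]
  125 → stock rod 1  [load 700/775]
  300 → stock rod 3 (new)  [load 300/775]
  200 → stock rod 3  [load 500/775]
  200 → stock rod 3  [load 700/775]
  150 → stock rod 4 (new)  [load 150/775]
  150 → stock rod 4  [load 300/775]
  125 → stock rod 4  [load 425/775]
4 stock rods opened.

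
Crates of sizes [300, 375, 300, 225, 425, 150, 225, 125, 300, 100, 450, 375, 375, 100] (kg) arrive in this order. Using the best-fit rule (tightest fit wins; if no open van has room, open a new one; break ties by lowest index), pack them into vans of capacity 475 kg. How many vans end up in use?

  300 → van 1 (new)  [load 300/475]
  375 → van 2 (new)  [load 375/475]
  300 → van 3 (new)  [load 300/475]
  225 → van 4 (new)  [load 225/475]
  425 → van 5 (new)  [load 425/475]
  150 → van 1  [load 450/475]
  225 → van 4  [load 450/475]
  125 → van 3  [load 425/475]
  300 → van 6 (new)  [load 300/475]
  100 → van 2  [load 475/475]
  450 → van 7 (new)  [load 450/475]
  375 → van 8 (new)  [load 375/475]
  375 → van 9 (new)  [load 375/475]
  100 → van 8  [load 475/475]
9 vans opened.

9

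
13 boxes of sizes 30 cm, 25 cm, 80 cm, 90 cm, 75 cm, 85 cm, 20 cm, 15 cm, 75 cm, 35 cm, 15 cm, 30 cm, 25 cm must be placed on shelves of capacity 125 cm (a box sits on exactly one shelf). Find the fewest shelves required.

Total = 90 + 85 + 80 + 75 + 75 + 35 + 30 + 30 + 25 + 25 + 20 + 15 + 15 = 600 cm.
Lower bound: ⌈600/125⌉ = 5 shelves.
A packing using 5 shelves:
  shelf 1: 90 + 35 = 125
  shelf 2: 85 + 30 = 115
  shelf 3: 80 + 30 + 15 = 125
  shelf 4: 75 + 25 + 25 = 125
  shelf 5: 75 + 20 + 15 = 110
This matches the lower bound, so 5 is optimal.

5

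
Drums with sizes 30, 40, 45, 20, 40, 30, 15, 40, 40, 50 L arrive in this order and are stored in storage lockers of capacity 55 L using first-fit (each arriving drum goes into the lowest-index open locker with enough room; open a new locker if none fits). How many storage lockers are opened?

  30 → locker 1 (new)  [load 30/55]
  40 → locker 2 (new)  [load 40/55]
  45 → locker 3 (new)  [load 45/55]
  20 → locker 1  [load 50/55]
  40 → locker 4 (new)  [load 40/55]
  30 → locker 5 (new)  [load 30/55]
  15 → locker 2  [load 55/55]
  40 → locker 6 (new)  [load 40/55]
  40 → locker 7 (new)  [load 40/55]
  50 → locker 8 (new)  [load 50/55]
8 storage lockers opened.

8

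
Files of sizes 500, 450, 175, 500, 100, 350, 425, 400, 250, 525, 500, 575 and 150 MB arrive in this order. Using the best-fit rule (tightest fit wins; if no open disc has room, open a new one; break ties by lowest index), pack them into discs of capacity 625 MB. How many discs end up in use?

  500 → disc 1 (new)  [load 500/625]
  450 → disc 2 (new)  [load 450/625]
  175 → disc 2  [load 625/625]
  500 → disc 3 (new)  [load 500/625]
  100 → disc 1  [load 600/625]
  350 → disc 4 (new)  [load 350/625]
  425 → disc 5 (new)  [load 425/625]
  400 → disc 6 (new)  [load 400/625]
  250 → disc 4  [load 600/625]
  525 → disc 7 (new)  [load 525/625]
  500 → disc 8 (new)  [load 500/625]
  575 → disc 9 (new)  [load 575/625]
  150 → disc 5  [load 575/625]
9 discs opened.

9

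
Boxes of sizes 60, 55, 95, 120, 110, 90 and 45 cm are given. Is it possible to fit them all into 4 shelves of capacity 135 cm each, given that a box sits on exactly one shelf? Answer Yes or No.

No

Total = 575 cm; ⌈575/135⌉ = 5.
At least 5 shelves are required, but only 4 are allowed.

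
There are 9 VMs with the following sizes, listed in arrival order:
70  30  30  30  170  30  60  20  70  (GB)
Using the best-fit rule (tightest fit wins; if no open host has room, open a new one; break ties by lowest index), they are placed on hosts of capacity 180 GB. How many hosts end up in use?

3

  70 → host 1 (new)  [load 70/180]
  30 → host 1  [load 100/180]
  30 → host 1  [load 130/180]
  30 → host 1  [load 160/180]
  170 → host 2 (new)  [load 170/180]
  30 → host 3 (new)  [load 30/180]
  60 → host 3  [load 90/180]
  20 → host 1  [load 180/180]
  70 → host 3  [load 160/180]
3 hosts opened.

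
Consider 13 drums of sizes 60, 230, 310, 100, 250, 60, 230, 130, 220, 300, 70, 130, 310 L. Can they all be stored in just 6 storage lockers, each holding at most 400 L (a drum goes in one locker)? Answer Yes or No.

Total = 2400 L; ⌈2400/400⌉ = 6.
7 drums each exceed half the capacity and cannot share a locker, forcing at least 7 storage lockers.
At least 7 storage lockers are required, but only 6 are allowed.

No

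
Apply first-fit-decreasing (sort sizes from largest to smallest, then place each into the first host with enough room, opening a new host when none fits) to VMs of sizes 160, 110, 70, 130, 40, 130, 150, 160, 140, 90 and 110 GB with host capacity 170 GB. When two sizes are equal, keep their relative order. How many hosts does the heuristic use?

9

Sorted descending: 160, 160, 150, 140, 130, 130, 110, 110, 90, 70, 40.
  160 → host 1 (new)  [load 160/170]
  160 → host 2 (new)  [load 160/170]
  150 → host 3 (new)  [load 150/170]
  140 → host 4 (new)  [load 140/170]
  130 → host 5 (new)  [load 130/170]
  130 → host 6 (new)  [load 130/170]
  110 → host 7 (new)  [load 110/170]
  110 → host 8 (new)  [load 110/170]
  90 → host 9 (new)  [load 90/170]
  70 → host 9  [load 160/170]
  40 → host 5  [load 170/170]
9 hosts opened.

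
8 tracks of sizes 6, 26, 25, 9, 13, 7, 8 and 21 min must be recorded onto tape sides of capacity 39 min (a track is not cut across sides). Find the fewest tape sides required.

Total = 26 + 25 + 21 + 13 + 9 + 8 + 7 + 6 = 115 min.
Lower bound: ⌈115/39⌉ = 3 tape sides.
A packing using 3 tape sides:
  side 1: 26 + 13 = 39
  side 2: 25 + 8 + 6 = 39
  side 3: 21 + 9 + 7 = 37
This matches the lower bound, so 3 is optimal.

3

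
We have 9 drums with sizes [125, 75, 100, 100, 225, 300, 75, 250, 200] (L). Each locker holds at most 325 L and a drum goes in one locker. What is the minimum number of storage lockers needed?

5

Total = 300 + 250 + 225 + 200 + 125 + 100 + 100 + 75 + 75 = 1450 L.
Lower bound: ⌈1450/325⌉ = 5 storage lockers.
A packing using 5 storage lockers:
  locker 1: 300 = 300
  locker 2: 250 + 75 = 325
  locker 3: 225 + 100 = 325
  locker 4: 200 + 125 = 325
  locker 5: 100 + 75 = 175
This matches the lower bound, so 5 is optimal.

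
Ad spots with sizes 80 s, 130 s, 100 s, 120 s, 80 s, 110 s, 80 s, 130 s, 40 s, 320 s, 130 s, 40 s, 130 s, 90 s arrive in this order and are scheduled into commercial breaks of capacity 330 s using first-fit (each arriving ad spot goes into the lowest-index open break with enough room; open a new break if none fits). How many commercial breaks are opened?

6

  80 → break 1 (new)  [load 80/330]
  130 → break 1  [load 210/330]
  100 → break 1  [load 310/330]
  120 → break 2 (new)  [load 120/330]
  80 → break 2  [load 200/330]
  110 → break 2  [load 310/330]
  80 → break 3 (new)  [load 80/330]
  130 → break 3  [load 210/330]
  40 → break 3  [load 250/330]
  320 → break 4 (new)  [load 320/330]
  130 → break 5 (new)  [load 130/330]
  40 → break 3  [load 290/330]
  130 → break 5  [load 260/330]
  90 → break 6 (new)  [load 90/330]
6 commercial breaks opened.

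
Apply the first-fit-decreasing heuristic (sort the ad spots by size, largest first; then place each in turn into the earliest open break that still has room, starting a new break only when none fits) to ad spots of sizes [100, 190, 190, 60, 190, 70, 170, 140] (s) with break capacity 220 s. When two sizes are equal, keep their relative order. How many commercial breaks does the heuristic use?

Sorted descending: 190, 190, 190, 170, 140, 100, 70, 60.
  190 → break 1 (new)  [load 190/220]
  190 → break 2 (new)  [load 190/220]
  190 → break 3 (new)  [load 190/220]
  170 → break 4 (new)  [load 170/220]
  140 → break 5 (new)  [load 140/220]
  100 → break 6 (new)  [load 100/220]
  70 → break 5  [load 210/220]
  60 → break 6  [load 160/220]
6 commercial breaks opened.

6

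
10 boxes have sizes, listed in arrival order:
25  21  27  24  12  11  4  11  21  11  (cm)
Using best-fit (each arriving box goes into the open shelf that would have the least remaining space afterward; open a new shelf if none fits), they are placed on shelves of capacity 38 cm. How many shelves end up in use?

  25 → shelf 1 (new)  [load 25/38]
  21 → shelf 2 (new)  [load 21/38]
  27 → shelf 3 (new)  [load 27/38]
  24 → shelf 4 (new)  [load 24/38]
  12 → shelf 1  [load 37/38]
  11 → shelf 3  [load 38/38]
  4 → shelf 4  [load 28/38]
  11 → shelf 2  [load 32/38]
  21 → shelf 5 (new)  [load 21/38]
  11 → shelf 5  [load 32/38]
5 shelves opened.

5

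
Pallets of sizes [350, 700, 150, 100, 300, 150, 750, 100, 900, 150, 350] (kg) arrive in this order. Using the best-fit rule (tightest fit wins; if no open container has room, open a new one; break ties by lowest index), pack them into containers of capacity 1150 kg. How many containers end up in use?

4

  350 → container 1 (new)  [load 350/1150]
  700 → container 1  [load 1050/1150]
  150 → container 2 (new)  [load 150/1150]
  100 → container 1  [load 1150/1150]
  300 → container 2  [load 450/1150]
  150 → container 2  [load 600/1150]
  750 → container 3 (new)  [load 750/1150]
  100 → container 3  [load 850/1150]
  900 → container 4 (new)  [load 900/1150]
  150 → container 4  [load 1050/1150]
  350 → container 2  [load 950/1150]
4 containers opened.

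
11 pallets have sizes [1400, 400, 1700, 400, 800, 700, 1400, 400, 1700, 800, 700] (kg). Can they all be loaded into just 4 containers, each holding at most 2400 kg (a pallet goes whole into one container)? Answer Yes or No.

Total = 10400 kg; ⌈10400/2400⌉ = 5.
At least 5 containers are required, but only 4 are allowed.

No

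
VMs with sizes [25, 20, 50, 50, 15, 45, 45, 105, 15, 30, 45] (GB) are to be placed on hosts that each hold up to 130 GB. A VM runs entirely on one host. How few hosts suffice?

Total = 105 + 50 + 50 + 45 + 45 + 45 + 30 + 25 + 20 + 15 + 15 = 445 GB.
Lower bound: ⌈445/130⌉ = 4 hosts.
A packing using 4 hosts:
  host 1: 105 + 25 = 130
  host 2: 50 + 50 + 30 = 130
  host 3: 45 + 45 + 20 + 15 = 125
  host 4: 45 + 15 = 60
This matches the lower bound, so 4 is optimal.

4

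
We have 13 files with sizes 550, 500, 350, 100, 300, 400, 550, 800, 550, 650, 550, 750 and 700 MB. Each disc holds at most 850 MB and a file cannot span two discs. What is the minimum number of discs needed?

Total = 800 + 750 + 700 + 650 + 550 + 550 + 550 + 550 + 500 + 400 + 350 + 300 + 100 = 6750 MB.
Lower bound: ⌈6750/850⌉ = 8 discs.
Also, 9 files each exceed 425 MB, and no two of those can share a disc, so at least 9 discs are needed.
A packing using 10 discs:
  disc 1: 800 = 800
  disc 2: 750 + 100 = 850
  disc 3: 700 = 700
  disc 4: 650 = 650
  disc 5: 550 + 300 = 850
  disc 6: 550 = 550
  disc 7: 550 = 550
  disc 8: 550 = 550
  disc 9: 500 + 350 = 850
  disc 10: 400 = 400
No arrangement into 9 discs stays within capacity, so 10 is optimal.

10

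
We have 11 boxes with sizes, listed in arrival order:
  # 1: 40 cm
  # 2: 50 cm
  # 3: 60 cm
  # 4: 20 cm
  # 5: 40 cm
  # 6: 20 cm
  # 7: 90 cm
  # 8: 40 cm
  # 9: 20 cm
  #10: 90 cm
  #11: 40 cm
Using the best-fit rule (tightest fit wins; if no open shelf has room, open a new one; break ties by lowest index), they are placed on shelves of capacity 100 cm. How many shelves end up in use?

  40 → shelf 1 (new)  [load 40/100]
  50 → shelf 1  [load 90/100]
  60 → shelf 2 (new)  [load 60/100]
  20 → shelf 2  [load 80/100]
  40 → shelf 3 (new)  [load 40/100]
  20 → shelf 2  [load 100/100]
  90 → shelf 4 (new)  [load 90/100]
  40 → shelf 3  [load 80/100]
  20 → shelf 3  [load 100/100]
  90 → shelf 5 (new)  [load 90/100]
  40 → shelf 6 (new)  [load 40/100]
6 shelves opened.

6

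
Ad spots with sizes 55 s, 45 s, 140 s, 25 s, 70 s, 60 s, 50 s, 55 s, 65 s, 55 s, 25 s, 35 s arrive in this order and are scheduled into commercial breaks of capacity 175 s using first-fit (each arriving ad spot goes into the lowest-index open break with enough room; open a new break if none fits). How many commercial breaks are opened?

  55 → break 1 (new)  [load 55/175]
  45 → break 1  [load 100/175]
  140 → break 2 (new)  [load 140/175]
  25 → break 1  [load 125/175]
  70 → break 3 (new)  [load 70/175]
  60 → break 3  [load 130/175]
  50 → break 1  [load 175/175]
  55 → break 4 (new)  [load 55/175]
  65 → break 4  [load 120/175]
  55 → break 4  [load 175/175]
  25 → break 2  [load 165/175]
  35 → break 3  [load 165/175]
4 commercial breaks opened.

4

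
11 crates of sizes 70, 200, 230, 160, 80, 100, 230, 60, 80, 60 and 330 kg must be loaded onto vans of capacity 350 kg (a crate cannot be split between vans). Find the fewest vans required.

Total = 330 + 230 + 230 + 200 + 160 + 100 + 80 + 80 + 70 + 60 + 60 = 1600 kg.
Lower bound: ⌈1600/350⌉ = 5 vans.
A packing using 5 vans:
  van 1: 330 = 330
  van 2: 230 + 100 = 330
  van 3: 230 + 80 = 310
  van 4: 200 + 80 + 70 = 350
  van 5: 160 + 60 + 60 = 280
This matches the lower bound, so 5 is optimal.

5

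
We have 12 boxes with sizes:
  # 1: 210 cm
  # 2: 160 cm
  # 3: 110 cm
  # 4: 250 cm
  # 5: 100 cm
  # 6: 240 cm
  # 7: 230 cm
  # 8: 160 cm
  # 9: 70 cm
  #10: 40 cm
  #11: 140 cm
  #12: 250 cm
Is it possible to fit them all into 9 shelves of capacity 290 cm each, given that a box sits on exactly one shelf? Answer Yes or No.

Yes

A valid assignment using 8 shelves:
  shelf 1: 250 + 40 = 290
  shelf 2: 250 = 250
  shelf 3: 240 = 240
  shelf 4: 230 = 230
  shelf 5: 210 + 70 = 280
  shelf 6: 160 + 110 = 270
  shelf 7: 160 + 100 = 260
  shelf 8: 140 = 140
That uses only 8 ≤ 9, so 9 shelves are enough.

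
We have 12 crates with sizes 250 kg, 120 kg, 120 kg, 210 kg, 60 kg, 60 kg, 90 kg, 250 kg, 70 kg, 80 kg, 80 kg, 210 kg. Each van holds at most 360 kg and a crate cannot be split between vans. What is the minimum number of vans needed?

5

Total = 250 + 250 + 210 + 210 + 120 + 120 + 90 + 80 + 80 + 70 + 60 + 60 = 1600 kg.
Lower bound: ⌈1600/360⌉ = 5 vans.
A packing using 5 vans:
  van 1: 250 + 90 = 340
  van 2: 250 + 80 = 330
  van 3: 210 + 120 = 330
  van 4: 210 + 120 = 330
  van 5: 80 + 70 + 60 + 60 = 270
This matches the lower bound, so 5 is optimal.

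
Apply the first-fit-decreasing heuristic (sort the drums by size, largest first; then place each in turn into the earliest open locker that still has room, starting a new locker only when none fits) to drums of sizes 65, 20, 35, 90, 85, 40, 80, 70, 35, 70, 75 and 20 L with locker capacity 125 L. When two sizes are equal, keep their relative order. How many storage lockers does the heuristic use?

7

Sorted descending: 90, 85, 80, 75, 70, 70, 65, 40, 35, 35, 20, 20.
  90 → locker 1 (new)  [load 90/125]
  85 → locker 2 (new)  [load 85/125]
  80 → locker 3 (new)  [load 80/125]
  75 → locker 4 (new)  [load 75/125]
  70 → locker 5 (new)  [load 70/125]
  70 → locker 6 (new)  [load 70/125]
  65 → locker 7 (new)  [load 65/125]
  40 → locker 2  [load 125/125]
  35 → locker 1  [load 125/125]
  35 → locker 3  [load 115/125]
  20 → locker 4  [load 95/125]
  20 → locker 4  [load 115/125]
7 storage lockers opened.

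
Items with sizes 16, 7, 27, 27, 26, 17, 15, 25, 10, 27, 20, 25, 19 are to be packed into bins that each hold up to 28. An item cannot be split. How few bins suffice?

11

Total = 27 + 27 + 27 + 26 + 25 + 25 + 20 + 19 + 17 + 16 + 15 + 10 + 7 = 261.
Lower bound: ⌈261/28⌉ = 10 bins.
Also, 11 items each exceed 14, and no two of those can share a bin, so at least 11 bins are needed.
A packing using 11 bins:
  bin 1: 27 = 27
  bin 2: 27 = 27
  bin 3: 27 = 27
  bin 4: 26 = 26
  bin 5: 25 = 25
  bin 6: 25 = 25
  bin 7: 20 + 7 = 27
  bin 8: 19 = 19
  bin 9: 17 + 10 = 27
  bin 10: 16 = 16
  bin 11: 15 = 15
This matches the lower bound, so 11 is optimal.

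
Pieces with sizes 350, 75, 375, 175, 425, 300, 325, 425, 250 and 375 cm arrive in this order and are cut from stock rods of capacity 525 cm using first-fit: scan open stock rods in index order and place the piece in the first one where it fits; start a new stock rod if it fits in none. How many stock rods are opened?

  350 → stock rod 1 (new)  [load 350/525]
  75 → stock rod 1  [load 425/525]
  375 → stock rod 2 (new)  [load 375/525]
  175 → stock rod 3 (new)  [load 175/525]
  425 → stock rod 4 (new)  [load 425/525]
  300 → stock rod 3  [load 475/525]
  325 → stock rod 5 (new)  [load 325/525]
  425 → stock rod 6 (new)  [load 425/525]
  250 → stock rod 7 (new)  [load 250/525]
  375 → stock rod 8 (new)  [load 375/525]
8 stock rods opened.

8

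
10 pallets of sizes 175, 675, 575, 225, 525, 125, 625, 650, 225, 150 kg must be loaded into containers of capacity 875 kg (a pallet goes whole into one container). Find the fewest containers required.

Total = 675 + 650 + 625 + 575 + 525 + 225 + 225 + 175 + 150 + 125 = 3950 kg.
Lower bound: ⌈3950/875⌉ = 5 containers.
A packing using 5 containers:
  container 1: 675 + 175 = 850
  container 2: 650 + 225 = 875
  container 3: 625 + 225 = 850
  container 4: 575 + 150 + 125 = 850
  container 5: 525 = 525
This matches the lower bound, so 5 is optimal.

5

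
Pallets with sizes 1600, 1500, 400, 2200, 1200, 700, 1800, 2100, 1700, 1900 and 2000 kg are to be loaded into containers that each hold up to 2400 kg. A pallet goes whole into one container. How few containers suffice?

Total = 2200 + 2100 + 2000 + 1900 + 1800 + 1700 + 1600 + 1500 + 1200 + 700 + 400 = 17100 kg.
Lower bound: ⌈17100/2400⌉ = 8 containers.
A packing using 9 containers:
  container 1: 2200 = 2200
  container 2: 2100 = 2100
  container 3: 2000 + 400 = 2400
  container 4: 1900 = 1900
  container 5: 1800 = 1800
  container 6: 1700 + 700 = 2400
  container 7: 1600 = 1600
  container 8: 1500 = 1500
  container 9: 1200 = 1200
No arrangement into 8 containers stays within capacity, so 9 is optimal.

9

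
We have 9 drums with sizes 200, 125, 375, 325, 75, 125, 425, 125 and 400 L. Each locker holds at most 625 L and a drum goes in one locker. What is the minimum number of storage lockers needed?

Total = 425 + 400 + 375 + 325 + 200 + 125 + 125 + 125 + 75 = 2175 L.
Lower bound: ⌈2175/625⌉ = 4 storage lockers.
A packing using 4 storage lockers:
  locker 1: 425 + 200 = 625
  locker 2: 400 + 125 + 75 = 600
  locker 3: 375 + 125 + 125 = 625
  locker 4: 325 = 325
This matches the lower bound, so 4 is optimal.

4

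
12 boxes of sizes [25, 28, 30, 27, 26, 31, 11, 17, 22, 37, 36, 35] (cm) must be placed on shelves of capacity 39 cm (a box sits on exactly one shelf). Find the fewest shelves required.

10

Total = 37 + 36 + 35 + 31 + 30 + 28 + 27 + 26 + 25 + 22 + 17 + 11 = 325 cm.
Lower bound: ⌈325/39⌉ = 9 shelves.
Also, 10 boxes each exceed 39/2 cm, and no two of those can share a shelf, so at least 10 shelves are needed.
A packing using 10 shelves:
  shelf 1: 37 = 37
  shelf 2: 36 = 36
  shelf 3: 35 = 35
  shelf 4: 31 = 31
  shelf 5: 30 = 30
  shelf 6: 28 + 11 = 39
  shelf 7: 27 = 27
  shelf 8: 26 = 26
  shelf 9: 25 = 25
  shelf 10: 22 + 17 = 39
This matches the lower bound, so 10 is optimal.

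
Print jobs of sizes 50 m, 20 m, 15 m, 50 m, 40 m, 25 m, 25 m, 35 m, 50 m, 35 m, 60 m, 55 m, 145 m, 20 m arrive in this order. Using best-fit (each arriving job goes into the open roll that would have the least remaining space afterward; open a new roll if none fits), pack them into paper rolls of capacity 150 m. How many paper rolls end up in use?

5

  50 → roll 1 (new)  [load 50/150]
  20 → roll 1  [load 70/150]
  15 → roll 1  [load 85/150]
  50 → roll 1  [load 135/150]
  40 → roll 2 (new)  [load 40/150]
  25 → roll 2  [load 65/150]
  25 → roll 2  [load 90/150]
  35 → roll 2  [load 125/150]
  50 → roll 3 (new)  [load 50/150]
  35 → roll 3  [load 85/150]
  60 → roll 3  [load 145/150]
  55 → roll 4 (new)  [load 55/150]
  145 → roll 5 (new)  [load 145/150]
  20 → roll 2  [load 145/150]
5 paper rolls opened.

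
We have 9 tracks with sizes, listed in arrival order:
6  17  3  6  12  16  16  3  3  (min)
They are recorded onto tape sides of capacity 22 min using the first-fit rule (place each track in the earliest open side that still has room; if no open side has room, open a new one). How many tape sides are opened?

  6 → side 1 (new)  [load 6/22]
  17 → side 2 (new)  [load 17/22]
  3 → side 1  [load 9/22]
  6 → side 1  [load 15/22]
  12 → side 3 (new)  [load 12/22]
  16 → side 4 (new)  [load 16/22]
  16 → side 5 (new)  [load 16/22]
  3 → side 1  [load 18/22]
  3 → side 1  [load 21/22]
5 tape sides opened.

5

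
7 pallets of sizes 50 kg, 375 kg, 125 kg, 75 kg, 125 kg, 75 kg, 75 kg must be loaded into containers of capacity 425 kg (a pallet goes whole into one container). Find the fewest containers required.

3

Total = 375 + 125 + 125 + 75 + 75 + 75 + 50 = 900 kg.
Lower bound: ⌈900/425⌉ = 3 containers.
A packing using 3 containers:
  container 1: 375 + 50 = 425
  container 2: 125 + 125 + 75 + 75 = 400
  container 3: 75 = 75
This matches the lower bound, so 3 is optimal.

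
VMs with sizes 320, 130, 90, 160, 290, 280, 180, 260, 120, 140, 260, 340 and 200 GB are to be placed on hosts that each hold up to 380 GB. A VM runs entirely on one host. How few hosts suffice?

Total = 340 + 320 + 290 + 280 + 260 + 260 + 200 + 180 + 160 + 140 + 130 + 120 + 90 = 2770 GB.
Lower bound: ⌈2770/380⌉ = 8 hosts.
A packing using 9 hosts:
  host 1: 340 = 340
  host 2: 320 = 320
  host 3: 290 + 90 = 380
  host 4: 280 = 280
  host 5: 260 + 120 = 380
  host 6: 260 = 260
  host 7: 200 + 180 = 380
  host 8: 160 + 140 = 300
  host 9: 130 = 130
No arrangement into 8 hosts stays within capacity, so 9 is optimal.

9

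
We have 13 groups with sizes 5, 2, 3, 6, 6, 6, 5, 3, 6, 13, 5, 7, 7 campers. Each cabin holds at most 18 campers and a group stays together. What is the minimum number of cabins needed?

Total = 13 + 7 + 7 + 6 + 6 + 6 + 6 + 5 + 5 + 5 + 3 + 3 + 2 = 74 campers.
Lower bound: ⌈74/18⌉ = 5 cabins.
A packing using 5 cabins:
  cabin 1: 13 + 5 = 18
  cabin 2: 7 + 7 + 3 = 17
  cabin 3: 6 + 6 + 6 = 18
  cabin 4: 6 + 5 + 5 + 2 = 18
  cabin 5: 3 = 3
This matches the lower bound, so 5 is optimal.

5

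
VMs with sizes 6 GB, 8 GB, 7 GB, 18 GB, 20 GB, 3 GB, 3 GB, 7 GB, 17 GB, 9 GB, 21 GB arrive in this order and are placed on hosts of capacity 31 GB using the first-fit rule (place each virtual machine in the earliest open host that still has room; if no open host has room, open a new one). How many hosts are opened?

  6 → host 1 (new)  [load 6/31]
  8 → host 1  [load 14/31]
  7 → host 1  [load 21/31]
  18 → host 2 (new)  [load 18/31]
  20 → host 3 (new)  [load 20/31]
  3 → host 1  [load 24/31]
  3 → host 1  [load 27/31]
  7 → host 2  [load 25/31]
  17 → host 4 (new)  [load 17/31]
  9 → host 3  [load 29/31]
  21 → host 5 (new)  [load 21/31]
5 hosts opened.

5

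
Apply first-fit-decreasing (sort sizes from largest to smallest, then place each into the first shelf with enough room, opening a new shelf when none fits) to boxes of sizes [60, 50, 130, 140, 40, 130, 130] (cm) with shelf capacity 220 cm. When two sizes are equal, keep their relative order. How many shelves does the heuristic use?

4

Sorted descending: 140, 130, 130, 130, 60, 50, 40.
  140 → shelf 1 (new)  [load 140/220]
  130 → shelf 2 (new)  [load 130/220]
  130 → shelf 3 (new)  [load 130/220]
  130 → shelf 4 (new)  [load 130/220]
  60 → shelf 1  [load 200/220]
  50 → shelf 2  [load 180/220]
  40 → shelf 2  [load 220/220]
4 shelves opened.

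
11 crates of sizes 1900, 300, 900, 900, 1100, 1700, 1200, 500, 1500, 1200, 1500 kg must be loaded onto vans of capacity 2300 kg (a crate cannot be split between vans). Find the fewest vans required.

7

Total = 1900 + 1700 + 1500 + 1500 + 1200 + 1200 + 1100 + 900 + 900 + 500 + 300 = 12700 kg.
Lower bound: ⌈12700/2300⌉ = 6 vans.
A packing using 7 vans:
  van 1: 1900 + 300 = 2200
  van 2: 1700 + 500 = 2200
  van 3: 1500 = 1500
  van 4: 1500 = 1500
  van 5: 1200 + 1100 = 2300
  van 6: 1200 + 900 = 2100
  van 7: 900 = 900
No arrangement into 6 vans stays within capacity, so 7 is optimal.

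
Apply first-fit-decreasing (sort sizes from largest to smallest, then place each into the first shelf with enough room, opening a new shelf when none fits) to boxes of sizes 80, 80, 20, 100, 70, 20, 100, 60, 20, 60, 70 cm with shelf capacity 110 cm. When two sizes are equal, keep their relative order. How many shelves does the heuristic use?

Sorted descending: 100, 100, 80, 80, 70, 70, 60, 60, 20, 20, 20.
  100 → shelf 1 (new)  [load 100/110]
  100 → shelf 2 (new)  [load 100/110]
  80 → shelf 3 (new)  [load 80/110]
  80 → shelf 4 (new)  [load 80/110]
  70 → shelf 5 (new)  [load 70/110]
  70 → shelf 6 (new)  [load 70/110]
  60 → shelf 7 (new)  [load 60/110]
  60 → shelf 8 (new)  [load 60/110]
  20 → shelf 3  [load 100/110]
  20 → shelf 4  [load 100/110]
  20 → shelf 5  [load 90/110]
8 shelves opened.

8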